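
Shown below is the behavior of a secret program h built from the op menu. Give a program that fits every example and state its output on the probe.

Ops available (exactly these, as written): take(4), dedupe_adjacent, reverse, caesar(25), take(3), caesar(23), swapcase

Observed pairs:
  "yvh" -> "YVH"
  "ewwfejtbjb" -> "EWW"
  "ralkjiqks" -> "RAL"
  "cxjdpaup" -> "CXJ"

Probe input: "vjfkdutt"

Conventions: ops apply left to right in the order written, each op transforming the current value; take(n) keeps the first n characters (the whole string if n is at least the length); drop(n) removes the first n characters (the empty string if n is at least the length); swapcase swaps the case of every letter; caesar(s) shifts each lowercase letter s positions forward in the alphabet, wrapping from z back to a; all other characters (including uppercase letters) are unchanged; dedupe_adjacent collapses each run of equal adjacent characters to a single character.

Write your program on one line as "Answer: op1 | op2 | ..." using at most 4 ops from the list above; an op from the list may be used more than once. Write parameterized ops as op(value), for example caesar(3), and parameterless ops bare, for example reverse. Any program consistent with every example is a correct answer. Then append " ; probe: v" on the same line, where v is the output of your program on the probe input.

take(4) | swapcase | take(3) ; probe: "VJF"

Check, running the answer program on each example:
  "yvh" -> "yvh" -> "YVH" -> "YVH"
  "ewwfejtbjb" -> "ewwf" -> "EWWF" -> "EWW"
  "ralkjiqks" -> "ralk" -> "RALK" -> "RAL"
  "cxjdpaup" -> "cxjd" -> "CXJD" -> "CXJ"
  probe: "vjfkdutt" -> "vjfk" -> "VJFK" -> "VJF"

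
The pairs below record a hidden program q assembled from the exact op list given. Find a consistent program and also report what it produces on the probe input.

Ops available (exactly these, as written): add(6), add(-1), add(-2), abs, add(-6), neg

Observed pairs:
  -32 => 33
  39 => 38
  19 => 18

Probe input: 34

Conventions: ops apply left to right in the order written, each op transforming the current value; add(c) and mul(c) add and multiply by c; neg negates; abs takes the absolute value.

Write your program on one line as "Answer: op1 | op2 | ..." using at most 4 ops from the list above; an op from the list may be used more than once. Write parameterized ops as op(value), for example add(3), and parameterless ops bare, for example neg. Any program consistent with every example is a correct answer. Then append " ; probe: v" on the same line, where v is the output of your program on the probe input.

add(-1) | neg | abs ; probe: 33

Check, running the answer program on each example:
  -32 -> -33 -> 33 -> 33
  39 -> 38 -> -38 -> 38
  19 -> 18 -> -18 -> 18
  probe: 34 -> 33 -> -33 -> 33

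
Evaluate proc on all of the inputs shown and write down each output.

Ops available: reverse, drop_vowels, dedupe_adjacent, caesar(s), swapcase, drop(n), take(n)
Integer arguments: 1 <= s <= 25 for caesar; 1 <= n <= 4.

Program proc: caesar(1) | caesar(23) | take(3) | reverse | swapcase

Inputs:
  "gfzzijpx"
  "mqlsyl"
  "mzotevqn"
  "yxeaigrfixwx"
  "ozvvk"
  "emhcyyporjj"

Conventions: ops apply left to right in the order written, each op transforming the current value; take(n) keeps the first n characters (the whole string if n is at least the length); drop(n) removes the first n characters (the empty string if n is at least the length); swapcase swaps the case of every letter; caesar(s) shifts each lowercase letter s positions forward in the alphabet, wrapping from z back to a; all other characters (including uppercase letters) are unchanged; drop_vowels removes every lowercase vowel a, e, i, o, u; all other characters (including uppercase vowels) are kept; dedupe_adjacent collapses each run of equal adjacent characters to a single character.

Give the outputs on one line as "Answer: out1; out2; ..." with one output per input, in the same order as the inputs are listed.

Execution, op by op:
  "gfzzijpx" -> "hgaajkqy" -> "edxxghnv" -> "edx" -> "xde" -> "XDE"
  "mqlsyl" -> "nrmtzm" -> "kojqwj" -> "koj" -> "jok" -> "JOK"
  "mzotevqn" -> "napufwro" -> "kxmrctol" -> "kxm" -> "mxk" -> "MXK"
  "yxeaigrfixwx" -> "zyfbjhsgjyxy" -> "wvcygepdgvuv" -> "wvc" -> "cvw" -> "CVW"
  "ozvvk" -> "pawwl" -> "mxtti" -> "mxt" -> "txm" -> "TXM"
  "emhcyyporjj" -> "fnidzzqpskk" -> "ckfawwnmphh" -> "ckf" -> "fkc" -> "FKC"

"XDE"; "JOK"; "MXK"; "CVW"; "TXM"; "FKC"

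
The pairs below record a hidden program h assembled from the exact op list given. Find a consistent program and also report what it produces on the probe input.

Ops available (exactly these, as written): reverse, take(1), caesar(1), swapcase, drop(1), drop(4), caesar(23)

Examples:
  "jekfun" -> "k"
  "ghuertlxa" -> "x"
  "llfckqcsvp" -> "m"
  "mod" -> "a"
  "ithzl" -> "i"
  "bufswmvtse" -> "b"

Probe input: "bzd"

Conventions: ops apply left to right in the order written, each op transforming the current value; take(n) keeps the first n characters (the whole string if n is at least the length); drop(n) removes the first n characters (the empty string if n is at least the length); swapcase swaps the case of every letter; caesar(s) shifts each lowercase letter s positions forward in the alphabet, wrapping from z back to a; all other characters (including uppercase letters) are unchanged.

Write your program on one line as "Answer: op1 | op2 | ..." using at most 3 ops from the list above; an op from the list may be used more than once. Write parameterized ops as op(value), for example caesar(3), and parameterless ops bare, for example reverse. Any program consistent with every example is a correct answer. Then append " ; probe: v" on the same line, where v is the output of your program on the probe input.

reverse | take(1) | caesar(23) ; probe: "a"

Check, running the answer program on each example:
  "jekfun" -> "nufkej" -> "n" -> "k"
  "ghuertlxa" -> "axltreuhg" -> "a" -> "x"
  "llfckqcsvp" -> "pvscqkcfll" -> "p" -> "m"
  "mod" -> "dom" -> "d" -> "a"
  "ithzl" -> "lzhti" -> "l" -> "i"
  "bufswmvtse" -> "estvmwsfub" -> "e" -> "b"
  probe: "bzd" -> "dzb" -> "d" -> "a"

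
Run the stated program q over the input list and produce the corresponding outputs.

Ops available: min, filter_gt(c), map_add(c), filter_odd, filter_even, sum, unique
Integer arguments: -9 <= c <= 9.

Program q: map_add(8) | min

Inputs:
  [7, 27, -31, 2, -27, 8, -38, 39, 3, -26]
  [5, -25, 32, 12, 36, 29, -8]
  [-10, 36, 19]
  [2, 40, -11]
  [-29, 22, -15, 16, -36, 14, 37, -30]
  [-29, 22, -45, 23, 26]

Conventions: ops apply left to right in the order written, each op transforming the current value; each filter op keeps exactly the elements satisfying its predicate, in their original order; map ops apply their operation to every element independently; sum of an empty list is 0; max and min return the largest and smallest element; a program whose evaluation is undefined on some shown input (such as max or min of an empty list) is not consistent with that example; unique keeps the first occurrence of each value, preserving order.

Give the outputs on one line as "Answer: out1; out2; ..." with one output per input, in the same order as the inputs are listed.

-30; -17; -2; -3; -28; -37

Execution, op by op:
  [7, 27, -31, 2, -27, 8, -38, 39, 3, -26] -> [15, 35, -23, 10, -19, 16, -30, 47, 11, -18] -> -30
  [5, -25, 32, 12, 36, 29, -8] -> [13, -17, 40, 20, 44, 37, 0] -> -17
  [-10, 36, 19] -> [-2, 44, 27] -> -2
  [2, 40, -11] -> [10, 48, -3] -> -3
  [-29, 22, -15, 16, -36, 14, 37, -30] -> [-21, 30, -7, 24, -28, 22, 45, -22] -> -28
  [-29, 22, -45, 23, 26] -> [-21, 30, -37, 31, 34] -> -37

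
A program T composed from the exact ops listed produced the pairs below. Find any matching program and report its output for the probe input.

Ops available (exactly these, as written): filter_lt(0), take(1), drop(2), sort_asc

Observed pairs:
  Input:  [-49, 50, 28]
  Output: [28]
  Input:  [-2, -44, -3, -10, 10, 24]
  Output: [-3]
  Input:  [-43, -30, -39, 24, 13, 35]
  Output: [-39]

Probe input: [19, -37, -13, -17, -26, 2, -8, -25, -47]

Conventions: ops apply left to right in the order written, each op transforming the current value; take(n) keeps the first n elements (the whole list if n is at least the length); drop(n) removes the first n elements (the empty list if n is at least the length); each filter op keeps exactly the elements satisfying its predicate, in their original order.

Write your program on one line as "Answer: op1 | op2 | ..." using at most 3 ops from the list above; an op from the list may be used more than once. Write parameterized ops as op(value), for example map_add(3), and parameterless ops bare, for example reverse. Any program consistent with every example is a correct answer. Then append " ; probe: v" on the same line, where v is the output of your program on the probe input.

drop(2) | take(1) ; probe: [-13]

Check, running the answer program on each example:
  [-49, 50, 28] -> [28] -> [28]
  [-2, -44, -3, -10, 10, 24] -> [-3, -10, 10, 24] -> [-3]
  [-43, -30, -39, 24, 13, 35] -> [-39, 24, 13, 35] -> [-39]
  probe: [19, -37, -13, -17, -26, 2, -8, -25, -47] -> [-13, -17, -26, 2, -8, -25, -47] -> [-13]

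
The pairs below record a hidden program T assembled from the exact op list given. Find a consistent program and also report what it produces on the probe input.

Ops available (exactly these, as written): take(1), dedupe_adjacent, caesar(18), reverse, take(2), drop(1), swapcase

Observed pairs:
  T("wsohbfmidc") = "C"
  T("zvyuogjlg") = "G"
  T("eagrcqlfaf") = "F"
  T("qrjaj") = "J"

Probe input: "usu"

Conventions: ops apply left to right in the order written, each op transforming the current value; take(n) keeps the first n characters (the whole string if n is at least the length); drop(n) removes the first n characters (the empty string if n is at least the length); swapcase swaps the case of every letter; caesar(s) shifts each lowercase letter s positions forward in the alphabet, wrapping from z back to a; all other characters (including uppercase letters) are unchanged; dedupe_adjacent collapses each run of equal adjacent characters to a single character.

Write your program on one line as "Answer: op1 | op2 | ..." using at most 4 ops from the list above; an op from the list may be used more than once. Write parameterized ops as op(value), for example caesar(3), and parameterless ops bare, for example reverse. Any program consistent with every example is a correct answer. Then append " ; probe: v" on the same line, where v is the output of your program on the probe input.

reverse | take(1) | swapcase ; probe: "U"

Check, running the answer program on each example:
  "wsohbfmidc" -> "cdimfbhosw" -> "c" -> "C"
  "zvyuogjlg" -> "gljgouyvz" -> "g" -> "G"
  "eagrcqlfaf" -> "faflqcrgae" -> "f" -> "F"
  "qrjaj" -> "jajrq" -> "j" -> "J"
  probe: "usu" -> "usu" -> "u" -> "U"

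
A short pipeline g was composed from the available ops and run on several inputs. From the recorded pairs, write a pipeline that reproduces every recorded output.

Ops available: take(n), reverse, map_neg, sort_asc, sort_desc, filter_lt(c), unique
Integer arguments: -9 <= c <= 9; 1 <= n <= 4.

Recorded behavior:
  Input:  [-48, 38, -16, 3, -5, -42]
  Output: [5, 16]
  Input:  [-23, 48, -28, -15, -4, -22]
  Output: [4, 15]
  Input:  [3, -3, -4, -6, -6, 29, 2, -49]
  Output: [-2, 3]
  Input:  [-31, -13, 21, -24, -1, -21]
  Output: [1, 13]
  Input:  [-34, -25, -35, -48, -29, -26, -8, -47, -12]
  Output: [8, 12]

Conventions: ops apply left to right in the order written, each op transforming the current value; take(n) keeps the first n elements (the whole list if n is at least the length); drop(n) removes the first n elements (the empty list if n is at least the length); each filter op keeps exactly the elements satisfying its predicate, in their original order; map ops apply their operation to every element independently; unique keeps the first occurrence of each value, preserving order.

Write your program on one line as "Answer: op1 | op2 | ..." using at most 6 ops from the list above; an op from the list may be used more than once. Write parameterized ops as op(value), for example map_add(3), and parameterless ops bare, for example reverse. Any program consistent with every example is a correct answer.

filter_lt(3) | reverse | sort_asc | map_neg | reverse | take(2)

Check, running the answer program on each example:
  [-48, 38, -16, 3, -5, -42] -> [-48, -16, -5, -42] -> [-42, -5, -16, -48] -> [-48, -42, -16, -5] -> [48, 42, 16, 5] -> [5, 16, 42, 48] -> [5, 16]
  [-23, 48, -28, -15, -4, -22] -> [-23, -28, -15, -4, -22] -> [-22, -4, -15, -28, -23] -> [-28, -23, -22, -15, -4] -> [28, 23, 22, 15, 4] -> [4, 15, 22, 23, 28] -> [4, 15]
  [3, -3, -4, -6, -6, 29, 2, -49] -> [-3, -4, -6, -6, 2, -49] -> [-49, 2, -6, -6, -4, -3] -> [-49, -6, -6, -4, -3, 2] -> [49, 6, 6, 4, 3, -2] -> [-2, 3, 4, 6, 6, 49] -> [-2, 3]
  [-31, -13, 21, -24, -1, -21] -> [-31, -13, -24, -1, -21] -> [-21, -1, -24, -13, -31] -> [-31, -24, -21, -13, -1] -> [31, 24, 21, 13, 1] -> [1, 13, 21, 24, 31] -> [1, 13]
  [-34, -25, -35, -48, -29, -26, -8, -47, -12] -> [-34, -25, -35, -48, -29, -26, -8, -47, -12] -> [-12, -47, -8, -26, -29, -48, -35, -25, -34] -> [-48, -47, -35, -34, -29, -26, -25, -12, -8] -> [48, 47, 35, 34, 29, 26, 25, 12, 8] -> [8, 12, 25, 26, 29, 34, 35, 47, 48] -> [8, 12]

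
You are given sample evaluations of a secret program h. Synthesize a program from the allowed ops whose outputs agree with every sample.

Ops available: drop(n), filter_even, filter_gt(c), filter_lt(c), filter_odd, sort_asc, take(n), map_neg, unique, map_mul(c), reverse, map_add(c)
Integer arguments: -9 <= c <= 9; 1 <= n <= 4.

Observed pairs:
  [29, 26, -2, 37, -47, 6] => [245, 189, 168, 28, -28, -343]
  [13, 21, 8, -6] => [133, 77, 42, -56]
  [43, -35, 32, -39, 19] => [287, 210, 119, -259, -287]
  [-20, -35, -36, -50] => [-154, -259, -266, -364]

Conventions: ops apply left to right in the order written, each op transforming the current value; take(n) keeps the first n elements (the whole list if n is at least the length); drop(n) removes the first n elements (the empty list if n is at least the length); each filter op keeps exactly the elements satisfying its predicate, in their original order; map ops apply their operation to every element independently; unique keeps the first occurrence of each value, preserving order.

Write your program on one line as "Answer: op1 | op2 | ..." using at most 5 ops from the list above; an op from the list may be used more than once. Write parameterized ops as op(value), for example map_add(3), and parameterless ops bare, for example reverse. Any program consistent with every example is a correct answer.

map_neg | map_add(2) | reverse | sort_asc | map_mul(-7)

Check, running the answer program on each example:
  [29, 26, -2, 37, -47, 6] -> [-29, -26, 2, -37, 47, -6] -> [-27, -24, 4, -35, 49, -4] -> [-4, 49, -35, 4, -24, -27] -> [-35, -27, -24, -4, 4, 49] -> [245, 189, 168, 28, -28, -343]
  [13, 21, 8, -6] -> [-13, -21, -8, 6] -> [-11, -19, -6, 8] -> [8, -6, -19, -11] -> [-19, -11, -6, 8] -> [133, 77, 42, -56]
  [43, -35, 32, -39, 19] -> [-43, 35, -32, 39, -19] -> [-41, 37, -30, 41, -17] -> [-17, 41, -30, 37, -41] -> [-41, -30, -17, 37, 41] -> [287, 210, 119, -259, -287]
  [-20, -35, -36, -50] -> [20, 35, 36, 50] -> [22, 37, 38, 52] -> [52, 38, 37, 22] -> [22, 37, 38, 52] -> [-154, -259, -266, -364]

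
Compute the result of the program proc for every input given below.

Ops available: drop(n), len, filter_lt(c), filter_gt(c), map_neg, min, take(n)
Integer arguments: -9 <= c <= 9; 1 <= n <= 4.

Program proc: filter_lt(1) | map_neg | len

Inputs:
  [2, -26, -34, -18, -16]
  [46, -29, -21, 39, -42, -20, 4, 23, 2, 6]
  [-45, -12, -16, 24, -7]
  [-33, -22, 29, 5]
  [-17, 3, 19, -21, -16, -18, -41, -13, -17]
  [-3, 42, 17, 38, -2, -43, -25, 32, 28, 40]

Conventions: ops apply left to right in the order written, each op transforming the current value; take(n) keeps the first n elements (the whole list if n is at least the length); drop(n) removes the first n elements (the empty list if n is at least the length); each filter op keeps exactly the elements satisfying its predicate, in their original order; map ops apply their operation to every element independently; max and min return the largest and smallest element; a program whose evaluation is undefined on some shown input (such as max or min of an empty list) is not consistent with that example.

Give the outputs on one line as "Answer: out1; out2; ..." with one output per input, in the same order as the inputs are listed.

Execution, op by op:
  [2, -26, -34, -18, -16] -> [-26, -34, -18, -16] -> [26, 34, 18, 16] -> 4
  [46, -29, -21, 39, -42, -20, 4, 23, 2, 6] -> [-29, -21, -42, -20] -> [29, 21, 42, 20] -> 4
  [-45, -12, -16, 24, -7] -> [-45, -12, -16, -7] -> [45, 12, 16, 7] -> 4
  [-33, -22, 29, 5] -> [-33, -22] -> [33, 22] -> 2
  [-17, 3, 19, -21, -16, -18, -41, -13, -17] -> [-17, -21, -16, -18, -41, -13, -17] -> [17, 21, 16, 18, 41, 13, 17] -> 7
  [-3, 42, 17, 38, -2, -43, -25, 32, 28, 40] -> [-3, -2, -43, -25] -> [3, 2, 43, 25] -> 4

4; 4; 4; 2; 7; 4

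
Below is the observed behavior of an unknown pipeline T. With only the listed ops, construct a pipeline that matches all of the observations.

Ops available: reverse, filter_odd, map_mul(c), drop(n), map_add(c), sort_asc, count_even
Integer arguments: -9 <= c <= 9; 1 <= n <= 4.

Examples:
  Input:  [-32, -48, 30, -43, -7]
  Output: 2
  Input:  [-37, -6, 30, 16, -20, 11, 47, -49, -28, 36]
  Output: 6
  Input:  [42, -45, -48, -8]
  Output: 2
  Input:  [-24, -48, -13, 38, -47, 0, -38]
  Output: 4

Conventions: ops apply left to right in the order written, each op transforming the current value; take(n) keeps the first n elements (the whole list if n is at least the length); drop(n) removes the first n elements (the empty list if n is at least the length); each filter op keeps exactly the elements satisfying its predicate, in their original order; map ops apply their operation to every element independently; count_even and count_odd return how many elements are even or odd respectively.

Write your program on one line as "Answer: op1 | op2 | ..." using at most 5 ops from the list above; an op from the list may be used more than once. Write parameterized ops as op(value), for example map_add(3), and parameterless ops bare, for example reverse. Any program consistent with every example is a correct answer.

drop(1) | reverse | sort_asc | count_even

Check, running the answer program on each example:
  [-32, -48, 30, -43, -7] -> [-48, 30, -43, -7] -> [-7, -43, 30, -48] -> [-48, -43, -7, 30] -> 2
  [-37, -6, 30, 16, -20, 11, 47, -49, -28, 36] -> [-6, 30, 16, -20, 11, 47, -49, -28, 36] -> [36, -28, -49, 47, 11, -20, 16, 30, -6] -> [-49, -28, -20, -6, 11, 16, 30, 36, 47] -> 6
  [42, -45, -48, -8] -> [-45, -48, -8] -> [-8, -48, -45] -> [-48, -45, -8] -> 2
  [-24, -48, -13, 38, -47, 0, -38] -> [-48, -13, 38, -47, 0, -38] -> [-38, 0, -47, 38, -13, -48] -> [-48, -47, -38, -13, 0, 38] -> 4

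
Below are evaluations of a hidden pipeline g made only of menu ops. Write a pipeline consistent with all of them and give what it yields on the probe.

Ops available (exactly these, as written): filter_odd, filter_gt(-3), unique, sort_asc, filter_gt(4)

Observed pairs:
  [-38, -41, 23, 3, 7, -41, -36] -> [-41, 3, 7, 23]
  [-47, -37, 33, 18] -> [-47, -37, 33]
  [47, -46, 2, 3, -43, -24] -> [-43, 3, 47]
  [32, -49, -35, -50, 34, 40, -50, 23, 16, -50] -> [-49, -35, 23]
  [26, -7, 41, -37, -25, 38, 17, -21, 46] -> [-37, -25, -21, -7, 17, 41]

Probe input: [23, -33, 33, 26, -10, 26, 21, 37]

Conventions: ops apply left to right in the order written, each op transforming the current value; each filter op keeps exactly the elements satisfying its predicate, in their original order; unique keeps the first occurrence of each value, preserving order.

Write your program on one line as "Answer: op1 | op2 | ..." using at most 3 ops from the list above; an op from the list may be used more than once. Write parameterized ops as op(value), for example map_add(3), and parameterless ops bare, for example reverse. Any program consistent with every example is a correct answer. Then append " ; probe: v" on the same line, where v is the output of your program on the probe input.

sort_asc | filter_odd | unique ; probe: [-33, 21, 23, 33, 37]

Check, running the answer program on each example:
  [-38, -41, 23, 3, 7, -41, -36] -> [-41, -41, -38, -36, 3, 7, 23] -> [-41, -41, 3, 7, 23] -> [-41, 3, 7, 23]
  [-47, -37, 33, 18] -> [-47, -37, 18, 33] -> [-47, -37, 33] -> [-47, -37, 33]
  [47, -46, 2, 3, -43, -24] -> [-46, -43, -24, 2, 3, 47] -> [-43, 3, 47] -> [-43, 3, 47]
  [32, -49, -35, -50, 34, 40, -50, 23, 16, -50] -> [-50, -50, -50, -49, -35, 16, 23, 32, 34, 40] -> [-49, -35, 23] -> [-49, -35, 23]
  [26, -7, 41, -37, -25, 38, 17, -21, 46] -> [-37, -25, -21, -7, 17, 26, 38, 41, 46] -> [-37, -25, -21, -7, 17, 41] -> [-37, -25, -21, -7, 17, 41]
  probe: [23, -33, 33, 26, -10, 26, 21, 37] -> [-33, -10, 21, 23, 26, 26, 33, 37] -> [-33, 21, 23, 33, 37] -> [-33, 21, 23, 33, 37]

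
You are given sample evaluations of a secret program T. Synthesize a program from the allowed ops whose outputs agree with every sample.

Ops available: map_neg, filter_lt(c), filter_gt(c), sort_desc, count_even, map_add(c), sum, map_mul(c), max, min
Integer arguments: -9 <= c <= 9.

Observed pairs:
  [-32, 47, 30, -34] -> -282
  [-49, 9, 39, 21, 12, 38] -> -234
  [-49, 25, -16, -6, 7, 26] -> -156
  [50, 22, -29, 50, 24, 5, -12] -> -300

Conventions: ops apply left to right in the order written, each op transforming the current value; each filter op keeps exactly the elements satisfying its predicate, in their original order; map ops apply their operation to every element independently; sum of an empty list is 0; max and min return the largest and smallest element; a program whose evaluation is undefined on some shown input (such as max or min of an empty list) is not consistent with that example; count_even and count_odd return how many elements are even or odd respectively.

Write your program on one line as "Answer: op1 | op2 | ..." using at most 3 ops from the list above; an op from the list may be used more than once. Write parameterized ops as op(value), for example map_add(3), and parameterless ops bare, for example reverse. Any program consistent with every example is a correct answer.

map_mul(-6) | min

Check, running the answer program on each example:
  [-32, 47, 30, -34] -> [192, -282, -180, 204] -> -282
  [-49, 9, 39, 21, 12, 38] -> [294, -54, -234, -126, -72, -228] -> -234
  [-49, 25, -16, -6, 7, 26] -> [294, -150, 96, 36, -42, -156] -> -156
  [50, 22, -29, 50, 24, 5, -12] -> [-300, -132, 174, -300, -144, -30, 72] -> -300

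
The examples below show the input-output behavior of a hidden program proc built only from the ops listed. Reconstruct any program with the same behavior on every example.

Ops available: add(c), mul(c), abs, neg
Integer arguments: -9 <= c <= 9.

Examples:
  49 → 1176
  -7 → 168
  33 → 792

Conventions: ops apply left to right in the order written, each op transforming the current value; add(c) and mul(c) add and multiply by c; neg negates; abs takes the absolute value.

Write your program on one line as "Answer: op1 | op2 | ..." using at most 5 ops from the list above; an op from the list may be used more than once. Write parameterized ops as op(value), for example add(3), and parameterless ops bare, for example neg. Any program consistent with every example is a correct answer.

mul(-2) | abs | mul(-6) | mul(2) | mul(-1)

Check, running the answer program on each example:
  49 -> -98 -> 98 -> -588 -> -1176 -> 1176
  -7 -> 14 -> 14 -> -84 -> -168 -> 168
  33 -> -66 -> 66 -> -396 -> -792 -> 792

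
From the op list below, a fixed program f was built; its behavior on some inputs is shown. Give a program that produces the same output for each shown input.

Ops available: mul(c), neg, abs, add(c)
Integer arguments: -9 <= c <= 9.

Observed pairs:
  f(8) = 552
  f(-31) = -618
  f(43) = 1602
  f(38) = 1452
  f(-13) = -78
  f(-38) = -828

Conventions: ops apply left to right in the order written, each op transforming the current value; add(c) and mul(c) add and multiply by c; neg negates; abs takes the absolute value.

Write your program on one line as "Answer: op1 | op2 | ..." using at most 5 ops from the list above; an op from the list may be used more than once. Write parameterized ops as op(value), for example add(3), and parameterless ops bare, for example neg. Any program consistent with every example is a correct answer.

add(9) | mul(-5) | add(-7) | mul(-6)

Check, running the answer program on each example:
  8 -> 17 -> -85 -> -92 -> 552
  -31 -> -22 -> 110 -> 103 -> -618
  43 -> 52 -> -260 -> -267 -> 1602
  38 -> 47 -> -235 -> -242 -> 1452
  -13 -> -4 -> 20 -> 13 -> -78
  -38 -> -29 -> 145 -> 138 -> -828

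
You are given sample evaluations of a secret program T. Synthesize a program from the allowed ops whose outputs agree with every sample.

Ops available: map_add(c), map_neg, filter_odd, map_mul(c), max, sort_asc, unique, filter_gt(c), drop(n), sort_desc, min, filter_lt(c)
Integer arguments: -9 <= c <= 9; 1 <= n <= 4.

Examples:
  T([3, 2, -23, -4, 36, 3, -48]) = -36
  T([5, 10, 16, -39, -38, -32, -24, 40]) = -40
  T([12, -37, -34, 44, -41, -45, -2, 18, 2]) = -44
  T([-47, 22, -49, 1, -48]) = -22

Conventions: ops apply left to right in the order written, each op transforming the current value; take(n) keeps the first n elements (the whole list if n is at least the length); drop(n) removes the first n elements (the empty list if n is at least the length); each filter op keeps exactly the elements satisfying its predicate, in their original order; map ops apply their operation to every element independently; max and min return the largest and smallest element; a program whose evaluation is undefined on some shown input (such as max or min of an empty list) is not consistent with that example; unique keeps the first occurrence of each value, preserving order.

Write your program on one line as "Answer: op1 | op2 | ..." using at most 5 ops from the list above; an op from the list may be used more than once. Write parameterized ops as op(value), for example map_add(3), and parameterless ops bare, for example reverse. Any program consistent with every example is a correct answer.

map_neg | sort_asc | unique | min

Check, running the answer program on each example:
  [3, 2, -23, -4, 36, 3, -48] -> [-3, -2, 23, 4, -36, -3, 48] -> [-36, -3, -3, -2, 4, 23, 48] -> [-36, -3, -2, 4, 23, 48] -> -36
  [5, 10, 16, -39, -38, -32, -24, 40] -> [-5, -10, -16, 39, 38, 32, 24, -40] -> [-40, -16, -10, -5, 24, 32, 38, 39] -> [-40, -16, -10, -5, 24, 32, 38, 39] -> -40
  [12, -37, -34, 44, -41, -45, -2, 18, 2] -> [-12, 37, 34, -44, 41, 45, 2, -18, -2] -> [-44, -18, -12, -2, 2, 34, 37, 41, 45] -> [-44, -18, -12, -2, 2, 34, 37, 41, 45] -> -44
  [-47, 22, -49, 1, -48] -> [47, -22, 49, -1, 48] -> [-22, -1, 47, 48, 49] -> [-22, -1, 47, 48, 49] -> -22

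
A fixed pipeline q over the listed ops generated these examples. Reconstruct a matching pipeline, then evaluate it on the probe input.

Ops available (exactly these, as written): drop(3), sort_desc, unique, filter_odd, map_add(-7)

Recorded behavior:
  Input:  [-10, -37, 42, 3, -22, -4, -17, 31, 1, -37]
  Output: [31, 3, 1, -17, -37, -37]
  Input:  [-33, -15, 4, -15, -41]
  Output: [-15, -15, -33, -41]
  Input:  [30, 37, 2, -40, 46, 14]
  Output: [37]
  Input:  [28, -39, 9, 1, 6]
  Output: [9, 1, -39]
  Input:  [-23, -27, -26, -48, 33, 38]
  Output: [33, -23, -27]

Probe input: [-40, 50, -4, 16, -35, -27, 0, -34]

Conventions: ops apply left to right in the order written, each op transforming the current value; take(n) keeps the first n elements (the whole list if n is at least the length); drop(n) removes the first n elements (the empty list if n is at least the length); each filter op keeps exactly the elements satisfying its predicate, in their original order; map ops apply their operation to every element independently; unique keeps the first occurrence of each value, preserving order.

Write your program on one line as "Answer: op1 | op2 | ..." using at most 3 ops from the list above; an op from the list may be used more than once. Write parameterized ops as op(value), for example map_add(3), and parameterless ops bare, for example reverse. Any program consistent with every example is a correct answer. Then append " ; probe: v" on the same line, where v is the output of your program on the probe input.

filter_odd | sort_desc ; probe: [-27, -35]

Check, running the answer program on each example:
  [-10, -37, 42, 3, -22, -4, -17, 31, 1, -37] -> [-37, 3, -17, 31, 1, -37] -> [31, 3, 1, -17, -37, -37]
  [-33, -15, 4, -15, -41] -> [-33, -15, -15, -41] -> [-15, -15, -33, -41]
  [30, 37, 2, -40, 46, 14] -> [37] -> [37]
  [28, -39, 9, 1, 6] -> [-39, 9, 1] -> [9, 1, -39]
  [-23, -27, -26, -48, 33, 38] -> [-23, -27, 33] -> [33, -23, -27]
  probe: [-40, 50, -4, 16, -35, -27, 0, -34] -> [-35, -27] -> [-27, -35]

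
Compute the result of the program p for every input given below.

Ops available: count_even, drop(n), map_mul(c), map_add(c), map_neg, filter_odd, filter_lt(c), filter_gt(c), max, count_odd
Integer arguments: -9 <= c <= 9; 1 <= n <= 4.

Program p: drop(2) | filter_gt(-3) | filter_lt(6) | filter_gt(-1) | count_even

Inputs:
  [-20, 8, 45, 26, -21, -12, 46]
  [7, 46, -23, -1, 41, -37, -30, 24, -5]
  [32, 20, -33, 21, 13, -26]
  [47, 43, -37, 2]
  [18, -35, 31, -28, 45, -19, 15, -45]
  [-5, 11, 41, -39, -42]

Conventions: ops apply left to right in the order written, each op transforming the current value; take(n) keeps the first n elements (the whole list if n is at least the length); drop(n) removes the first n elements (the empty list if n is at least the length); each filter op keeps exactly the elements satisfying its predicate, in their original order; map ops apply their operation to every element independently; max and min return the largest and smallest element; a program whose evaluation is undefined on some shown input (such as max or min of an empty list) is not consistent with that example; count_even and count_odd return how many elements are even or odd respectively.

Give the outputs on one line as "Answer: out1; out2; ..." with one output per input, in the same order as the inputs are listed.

Execution, op by op:
  [-20, 8, 45, 26, -21, -12, 46] -> [45, 26, -21, -12, 46] -> [45, 26, 46] -> [] -> [] -> 0
  [7, 46, -23, -1, 41, -37, -30, 24, -5] -> [-23, -1, 41, -37, -30, 24, -5] -> [-1, 41, 24] -> [-1] -> [] -> 0
  [32, 20, -33, 21, 13, -26] -> [-33, 21, 13, -26] -> [21, 13] -> [] -> [] -> 0
  [47, 43, -37, 2] -> [-37, 2] -> [2] -> [2] -> [2] -> 1
  [18, -35, 31, -28, 45, -19, 15, -45] -> [31, -28, 45, -19, 15, -45] -> [31, 45, 15] -> [] -> [] -> 0
  [-5, 11, 41, -39, -42] -> [41, -39, -42] -> [41] -> [] -> [] -> 0

0; 0; 0; 1; 0; 0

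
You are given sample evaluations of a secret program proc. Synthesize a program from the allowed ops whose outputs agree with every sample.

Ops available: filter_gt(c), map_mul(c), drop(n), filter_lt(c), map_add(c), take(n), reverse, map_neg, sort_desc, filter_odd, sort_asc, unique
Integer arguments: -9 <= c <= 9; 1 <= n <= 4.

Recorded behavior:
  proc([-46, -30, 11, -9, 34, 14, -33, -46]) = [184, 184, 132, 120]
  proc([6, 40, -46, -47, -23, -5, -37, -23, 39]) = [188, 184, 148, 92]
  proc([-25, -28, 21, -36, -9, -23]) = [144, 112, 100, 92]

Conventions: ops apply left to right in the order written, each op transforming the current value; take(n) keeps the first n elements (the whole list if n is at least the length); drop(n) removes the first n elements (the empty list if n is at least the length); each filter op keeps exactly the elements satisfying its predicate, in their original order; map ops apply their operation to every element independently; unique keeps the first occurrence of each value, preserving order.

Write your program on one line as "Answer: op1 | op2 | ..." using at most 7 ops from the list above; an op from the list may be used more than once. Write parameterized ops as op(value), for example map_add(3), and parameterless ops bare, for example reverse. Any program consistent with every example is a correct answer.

filter_lt(-3) | map_mul(4) | reverse | sort_asc | map_neg | take(4)

Check, running the answer program on each example:
  [-46, -30, 11, -9, 34, 14, -33, -46] -> [-46, -30, -9, -33, -46] -> [-184, -120, -36, -132, -184] -> [-184, -132, -36, -120, -184] -> [-184, -184, -132, -120, -36] -> [184, 184, 132, 120, 36] -> [184, 184, 132, 120]
  [6, 40, -46, -47, -23, -5, -37, -23, 39] -> [-46, -47, -23, -5, -37, -23] -> [-184, -188, -92, -20, -148, -92] -> [-92, -148, -20, -92, -188, -184] -> [-188, -184, -148, -92, -92, -20] -> [188, 184, 148, 92, 92, 20] -> [188, 184, 148, 92]
  [-25, -28, 21, -36, -9, -23] -> [-25, -28, -36, -9, -23] -> [-100, -112, -144, -36, -92] -> [-92, -36, -144, -112, -100] -> [-144, -112, -100, -92, -36] -> [144, 112, 100, 92, 36] -> [144, 112, 100, 92]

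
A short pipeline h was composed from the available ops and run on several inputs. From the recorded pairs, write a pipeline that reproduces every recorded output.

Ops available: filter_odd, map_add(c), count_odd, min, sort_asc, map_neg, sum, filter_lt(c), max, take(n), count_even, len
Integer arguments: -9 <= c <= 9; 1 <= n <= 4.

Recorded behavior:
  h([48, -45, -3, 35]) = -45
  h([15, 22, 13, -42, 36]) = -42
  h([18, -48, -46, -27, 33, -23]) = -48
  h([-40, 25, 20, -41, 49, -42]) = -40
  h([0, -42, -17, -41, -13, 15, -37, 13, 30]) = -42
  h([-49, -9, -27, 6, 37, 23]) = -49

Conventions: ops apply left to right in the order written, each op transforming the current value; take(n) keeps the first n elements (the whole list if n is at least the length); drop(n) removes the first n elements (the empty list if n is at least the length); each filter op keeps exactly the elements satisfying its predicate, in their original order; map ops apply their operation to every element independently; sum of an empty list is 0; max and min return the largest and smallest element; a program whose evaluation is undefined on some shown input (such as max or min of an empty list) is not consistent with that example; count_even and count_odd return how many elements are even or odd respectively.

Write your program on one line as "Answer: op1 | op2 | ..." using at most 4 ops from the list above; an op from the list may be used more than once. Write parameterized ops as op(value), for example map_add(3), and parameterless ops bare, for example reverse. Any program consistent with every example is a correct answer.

take(4) | filter_lt(-8) | take(1) | min

Check, running the answer program on each example:
  [48, -45, -3, 35] -> [48, -45, -3, 35] -> [-45] -> [-45] -> -45
  [15, 22, 13, -42, 36] -> [15, 22, 13, -42] -> [-42] -> [-42] -> -42
  [18, -48, -46, -27, 33, -23] -> [18, -48, -46, -27] -> [-48, -46, -27] -> [-48] -> -48
  [-40, 25, 20, -41, 49, -42] -> [-40, 25, 20, -41] -> [-40, -41] -> [-40] -> -40
  [0, -42, -17, -41, -13, 15, -37, 13, 30] -> [0, -42, -17, -41] -> [-42, -17, -41] -> [-42] -> -42
  [-49, -9, -27, 6, 37, 23] -> [-49, -9, -27, 6] -> [-49, -9, -27] -> [-49] -> -49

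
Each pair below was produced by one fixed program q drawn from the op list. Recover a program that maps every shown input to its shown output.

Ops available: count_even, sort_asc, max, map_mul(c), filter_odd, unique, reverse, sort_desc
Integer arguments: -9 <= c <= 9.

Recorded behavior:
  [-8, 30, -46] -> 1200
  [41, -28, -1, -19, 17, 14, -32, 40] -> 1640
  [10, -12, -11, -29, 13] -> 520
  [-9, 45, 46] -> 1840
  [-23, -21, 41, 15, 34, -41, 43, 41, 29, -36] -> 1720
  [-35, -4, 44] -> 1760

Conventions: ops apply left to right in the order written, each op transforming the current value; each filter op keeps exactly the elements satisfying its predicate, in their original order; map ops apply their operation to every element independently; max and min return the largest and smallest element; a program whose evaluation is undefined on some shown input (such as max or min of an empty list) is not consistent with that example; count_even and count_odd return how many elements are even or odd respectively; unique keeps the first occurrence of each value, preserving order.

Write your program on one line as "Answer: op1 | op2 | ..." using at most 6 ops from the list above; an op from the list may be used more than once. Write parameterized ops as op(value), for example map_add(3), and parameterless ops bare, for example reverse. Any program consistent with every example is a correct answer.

map_mul(-2) | reverse | map_mul(4) | map_mul(-5) | max

Check, running the answer program on each example:
  [-8, 30, -46] -> [16, -60, 92] -> [92, -60, 16] -> [368, -240, 64] -> [-1840, 1200, -320] -> 1200
  [41, -28, -1, -19, 17, 14, -32, 40] -> [-82, 56, 2, 38, -34, -28, 64, -80] -> [-80, 64, -28, -34, 38, 2, 56, -82] -> [-320, 256, -112, -136, 152, 8, 224, -328] -> [1600, -1280, 560, 680, -760, -40, -1120, 1640] -> 1640
  [10, -12, -11, -29, 13] -> [-20, 24, 22, 58, -26] -> [-26, 58, 22, 24, -20] -> [-104, 232, 88, 96, -80] -> [520, -1160, -440, -480, 400] -> 520
  [-9, 45, 46] -> [18, -90, -92] -> [-92, -90, 18] -> [-368, -360, 72] -> [1840, 1800, -360] -> 1840
  [-23, -21, 41, 15, 34, -41, 43, 41, 29, -36] -> [46, 42, -82, -30, -68, 82, -86, -82, -58, 72] -> [72, -58, -82, -86, 82, -68, -30, -82, 42, 46] -> [288, -232, -328, -344, 328, -272, -120, -328, 168, 184] -> [-1440, 1160, 1640, 1720, -1640, 1360, 600, 1640, -840, -920] -> 1720
  [-35, -4, 44] -> [70, 8, -88] -> [-88, 8, 70] -> [-352, 32, 280] -> [1760, -160, -1400] -> 1760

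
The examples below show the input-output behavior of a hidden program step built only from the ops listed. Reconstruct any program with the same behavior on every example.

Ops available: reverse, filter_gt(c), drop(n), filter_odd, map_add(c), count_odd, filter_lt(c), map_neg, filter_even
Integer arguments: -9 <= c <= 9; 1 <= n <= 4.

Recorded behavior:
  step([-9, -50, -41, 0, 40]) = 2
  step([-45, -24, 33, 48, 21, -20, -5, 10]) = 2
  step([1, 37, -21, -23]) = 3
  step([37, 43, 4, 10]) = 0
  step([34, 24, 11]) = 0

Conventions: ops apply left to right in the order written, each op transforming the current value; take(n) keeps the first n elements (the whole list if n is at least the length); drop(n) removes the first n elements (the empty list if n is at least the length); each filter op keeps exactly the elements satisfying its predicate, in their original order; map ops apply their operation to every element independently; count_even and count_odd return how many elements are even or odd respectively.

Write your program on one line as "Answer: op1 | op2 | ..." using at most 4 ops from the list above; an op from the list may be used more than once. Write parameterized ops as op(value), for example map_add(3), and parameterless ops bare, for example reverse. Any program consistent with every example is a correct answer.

filter_lt(5) | filter_odd | reverse | count_odd

Check, running the answer program on each example:
  [-9, -50, -41, 0, 40] -> [-9, -50, -41, 0] -> [-9, -41] -> [-41, -9] -> 2
  [-45, -24, 33, 48, 21, -20, -5, 10] -> [-45, -24, -20, -5] -> [-45, -5] -> [-5, -45] -> 2
  [1, 37, -21, -23] -> [1, -21, -23] -> [1, -21, -23] -> [-23, -21, 1] -> 3
  [37, 43, 4, 10] -> [4] -> [] -> [] -> 0
  [34, 24, 11] -> [] -> [] -> [] -> 0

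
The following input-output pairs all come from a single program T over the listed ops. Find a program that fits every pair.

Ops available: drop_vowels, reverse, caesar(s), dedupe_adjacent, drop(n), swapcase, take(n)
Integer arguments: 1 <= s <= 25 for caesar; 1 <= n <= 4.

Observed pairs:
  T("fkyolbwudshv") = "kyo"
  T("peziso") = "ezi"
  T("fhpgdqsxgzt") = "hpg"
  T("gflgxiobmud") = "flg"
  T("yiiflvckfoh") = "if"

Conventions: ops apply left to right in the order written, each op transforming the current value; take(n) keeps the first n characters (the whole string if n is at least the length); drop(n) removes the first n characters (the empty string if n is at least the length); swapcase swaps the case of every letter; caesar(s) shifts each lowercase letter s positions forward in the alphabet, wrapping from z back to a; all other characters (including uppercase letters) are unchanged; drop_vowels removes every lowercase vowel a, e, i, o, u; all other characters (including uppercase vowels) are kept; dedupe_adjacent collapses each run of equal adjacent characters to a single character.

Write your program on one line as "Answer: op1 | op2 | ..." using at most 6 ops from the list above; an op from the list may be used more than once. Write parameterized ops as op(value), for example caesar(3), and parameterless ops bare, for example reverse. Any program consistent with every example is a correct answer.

take(4) | swapcase | dedupe_adjacent | swapcase | drop(1)

Check, running the answer program on each example:
  "fkyolbwudshv" -> "fkyo" -> "FKYO" -> "FKYO" -> "fkyo" -> "kyo"
  "peziso" -> "pezi" -> "PEZI" -> "PEZI" -> "pezi" -> "ezi"
  "fhpgdqsxgzt" -> "fhpg" -> "FHPG" -> "FHPG" -> "fhpg" -> "hpg"
  "gflgxiobmud" -> "gflg" -> "GFLG" -> "GFLG" -> "gflg" -> "flg"
  "yiiflvckfoh" -> "yiif" -> "YIIF" -> "YIF" -> "yif" -> "if"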